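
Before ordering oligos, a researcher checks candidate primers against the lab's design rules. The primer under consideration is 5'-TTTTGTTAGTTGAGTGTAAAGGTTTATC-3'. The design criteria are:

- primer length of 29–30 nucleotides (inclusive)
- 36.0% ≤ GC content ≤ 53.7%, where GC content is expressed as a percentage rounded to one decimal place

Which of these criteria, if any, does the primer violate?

Base counts: A=6, T=14, G=7, C=1 (length 28).
length: length 28, outside 29–30 ✗
GC content: GC 8/28 = 28.6%, outside 36.0–53.7% ✗

Fails: length, GC content.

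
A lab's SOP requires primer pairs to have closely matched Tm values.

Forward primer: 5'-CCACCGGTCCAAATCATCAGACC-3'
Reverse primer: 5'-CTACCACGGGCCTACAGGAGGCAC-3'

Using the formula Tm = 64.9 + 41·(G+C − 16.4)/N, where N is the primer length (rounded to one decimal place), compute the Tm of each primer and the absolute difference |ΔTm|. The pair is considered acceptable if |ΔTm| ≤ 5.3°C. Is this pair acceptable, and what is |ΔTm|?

|ΔTm| = 5.4°C; the pair is not acceptable.

Forward: G+C = 13, N = 23 → Tm = 64.9 + 41·(13 − 16.4)/23 = 58.8°C.
Reverse: G+C = 16, N = 24 → Tm = 64.9 + 41·(16 − 16.4)/24 = 64.2°C.
|ΔTm| = |58.8 − 64.2| = 5.4°C, > 5.3°C.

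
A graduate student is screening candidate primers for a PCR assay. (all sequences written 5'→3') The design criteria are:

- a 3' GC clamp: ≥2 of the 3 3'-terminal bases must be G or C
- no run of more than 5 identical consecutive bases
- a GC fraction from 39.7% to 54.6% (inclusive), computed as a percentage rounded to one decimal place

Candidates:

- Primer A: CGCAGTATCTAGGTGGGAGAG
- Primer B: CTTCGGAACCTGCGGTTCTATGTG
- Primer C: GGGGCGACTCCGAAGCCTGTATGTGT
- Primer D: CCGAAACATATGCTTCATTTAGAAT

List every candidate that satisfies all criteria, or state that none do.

Primer B only.

Primer A (21 nt, A=5 T=4 G=9 C=3): 3' end GAG has 2 G/C ✓; longest run = 3 ✓; GC 12/21 = 57.1%, outside 39.7–54.6% ✗ — fails.
Primer B (24 nt, A=3 T=8 G=7 C=6): 3' end GTG has 2 G/C ✓; longest run = 2 ✓; GC 13/24 = 54.2% ✓ — passes.
Primer C (26 nt, A=4 T=6 G=10 C=6): 3' end TGT has 1 G/C, need ≥2 ✗; longest run = 4 ✓; GC 16/26 = 61.5%, outside 39.7–54.6% ✗ — fails.
Primer D (25 nt, A=9 T=8 G=3 C=5): 3' end AAT has 0 G/C, need ≥2 ✗; longest run = 3 ✓; GC 8/25 = 32.0%, outside 39.7–54.6% ✗ — fails.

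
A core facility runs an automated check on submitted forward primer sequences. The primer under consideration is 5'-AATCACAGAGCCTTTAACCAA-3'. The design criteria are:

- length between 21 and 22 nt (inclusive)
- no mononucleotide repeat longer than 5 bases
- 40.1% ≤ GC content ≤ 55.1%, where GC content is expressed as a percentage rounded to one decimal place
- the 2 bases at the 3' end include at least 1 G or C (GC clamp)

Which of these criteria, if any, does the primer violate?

Fails: GC content, GC clamp.

Base counts: A=9, T=4, G=2, C=6 (length 21).
length: length 21 ✓
homopolymer run: longest run = 3 ✓
GC content: GC 8/21 = 38.1%, outside 40.1–55.1% ✗
GC clamp: 3' end AA has 0 G/C, need ≥1 ✗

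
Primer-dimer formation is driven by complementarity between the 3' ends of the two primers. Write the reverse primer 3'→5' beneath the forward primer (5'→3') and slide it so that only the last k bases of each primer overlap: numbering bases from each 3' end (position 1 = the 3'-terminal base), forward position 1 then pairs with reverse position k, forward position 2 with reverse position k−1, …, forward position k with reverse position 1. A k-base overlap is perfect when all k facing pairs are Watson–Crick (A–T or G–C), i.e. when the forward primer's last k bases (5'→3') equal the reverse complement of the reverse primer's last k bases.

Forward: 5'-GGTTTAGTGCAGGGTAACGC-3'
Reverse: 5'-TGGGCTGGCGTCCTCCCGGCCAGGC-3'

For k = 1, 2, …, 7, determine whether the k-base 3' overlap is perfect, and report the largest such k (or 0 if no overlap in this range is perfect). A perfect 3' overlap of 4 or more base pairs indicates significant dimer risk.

Last 7 bases (5'→3') — forward …GTAACGC, reverse …GCCAGGC.
Reverse complement of the reverse primer's last 7 bases: GCCTGGC; its first k bases are the reverse complement of the reverse primer's last k bases, so a perfect k-base overlap needs the forward primer's last k bases to equal them.
Comparing (forward last k vs required): k=1: C vs G ✗; k=2: GC vs GC ✓; k=3: CGC vs GCC ✗; k=4: ACGC vs GCCT ✗; k=5: AACGC vs GCCTG ✗; k=6: TAACGC vs GCCTGG ✗; k=7: GTAACGC vs GCCTGGC ✗.
Only k = 2 is perfect, so the longest perfect 3' overlap is 2.

Longest perfect overlap: 2 complementary base pairs; below the dimer-risk threshold (threshold 4).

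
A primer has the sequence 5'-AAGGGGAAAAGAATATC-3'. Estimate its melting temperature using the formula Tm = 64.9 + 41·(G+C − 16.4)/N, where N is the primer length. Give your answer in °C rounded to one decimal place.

39.8°C

Base counts: A=9, T=2, G=5, C=1; G+C = 6, N = 17.
Tm = 64.9 + 41·(6 − 16.4)/17 = 64.9 + -426.40/17 = 39.8°C.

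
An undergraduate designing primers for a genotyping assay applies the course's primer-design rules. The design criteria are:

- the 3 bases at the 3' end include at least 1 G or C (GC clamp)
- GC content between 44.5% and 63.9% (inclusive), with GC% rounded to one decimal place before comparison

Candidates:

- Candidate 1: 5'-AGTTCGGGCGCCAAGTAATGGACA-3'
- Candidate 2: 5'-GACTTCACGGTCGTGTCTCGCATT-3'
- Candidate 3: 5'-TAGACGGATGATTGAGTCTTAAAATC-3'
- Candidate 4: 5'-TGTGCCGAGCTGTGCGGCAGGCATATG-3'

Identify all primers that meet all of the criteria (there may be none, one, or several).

Candidate 1 and Candidate 4.

Candidate 1 (24 nt, A=7 T=4 G=8 C=5): 3' end ACA has 1 G/C ✓; GC 13/24 = 54.2% ✓ — passes.
Candidate 2 (24 nt, A=3 T=8 G=6 C=7): 3' end ATT has 0 G/C, need ≥1 ✗; GC 13/24 = 54.2% ✓ — fails.
Candidate 3 (26 nt, A=9 T=8 G=6 C=3): 3' end ATC has 1 G/C ✓; GC 9/26 = 34.6%, outside 44.5–63.9% ✗ — fails.
Candidate 4 (27 nt, A=4 T=6 G=11 C=6): 3' end ATG has 1 G/C ✓; GC 17/27 = 63.0% ✓ — passes.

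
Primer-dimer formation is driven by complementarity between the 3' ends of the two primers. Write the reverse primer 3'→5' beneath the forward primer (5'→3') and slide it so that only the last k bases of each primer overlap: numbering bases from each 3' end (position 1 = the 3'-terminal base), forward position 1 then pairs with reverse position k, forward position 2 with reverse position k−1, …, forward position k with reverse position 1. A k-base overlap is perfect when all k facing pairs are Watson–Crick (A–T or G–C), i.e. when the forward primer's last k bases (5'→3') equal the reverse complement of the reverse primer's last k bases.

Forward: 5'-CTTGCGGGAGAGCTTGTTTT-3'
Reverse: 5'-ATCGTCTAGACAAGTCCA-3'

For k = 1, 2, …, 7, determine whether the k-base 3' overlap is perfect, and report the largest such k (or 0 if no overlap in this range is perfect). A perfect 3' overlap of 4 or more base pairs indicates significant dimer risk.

Longest perfect overlap: 1 complementary base pair; below the dimer-risk threshold (threshold 4).

Last 7 bases (5'→3') — forward …TTGTTTT, reverse …AAGTCCA.
Reverse complement of the reverse primer's last 7 bases: TGGACTT; its first k bases are the reverse complement of the reverse primer's last k bases, so a perfect k-base overlap needs the forward primer's last k bases to equal them.
Comparing (forward last k vs required): k=1: T vs T ✓; k=2: TT vs TG ✗; k=3: TTT vs TGG ✗; k=4: TTTT vs TGGA ✗; k=5: GTTTT vs TGGAC ✗; k=6: TGTTTT vs TGGACT ✗; k=7: TTGTTTT vs TGGACTT ✗.
Only k = 1 is perfect, so the longest perfect 3' overlap is 1.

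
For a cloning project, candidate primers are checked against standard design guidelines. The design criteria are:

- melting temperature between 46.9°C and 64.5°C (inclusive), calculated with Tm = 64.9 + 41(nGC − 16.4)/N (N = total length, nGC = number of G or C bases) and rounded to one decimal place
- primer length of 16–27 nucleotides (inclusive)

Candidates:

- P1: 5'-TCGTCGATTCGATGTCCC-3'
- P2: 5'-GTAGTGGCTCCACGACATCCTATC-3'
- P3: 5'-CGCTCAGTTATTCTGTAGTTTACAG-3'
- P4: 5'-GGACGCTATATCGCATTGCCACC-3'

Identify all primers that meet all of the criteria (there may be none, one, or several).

P1 (18 nt, A=2 T=6 G=4 C=6): Tm = 64.9 + 41·(10 − 16.4)/18 = 50.3°C ✓; length 18 ✓ — passes.
P2 (24 nt, A=5 T=6 G=5 C=8): Tm = 64.9 + 41·(13 − 16.4)/24 = 59.1°C ✓; length 24 ✓ — passes.
P3 (25 nt, A=5 T=10 G=5 C=5): Tm = 64.9 + 41·(10 − 16.4)/25 = 54.4°C ✓; length 25 ✓ — passes.
P4 (23 nt, A=5 T=5 G=5 C=8): Tm = 64.9 + 41·(13 − 16.4)/23 = 58.8°C ✓; length 23 ✓ — passes.

P1, P2, P3 and P4.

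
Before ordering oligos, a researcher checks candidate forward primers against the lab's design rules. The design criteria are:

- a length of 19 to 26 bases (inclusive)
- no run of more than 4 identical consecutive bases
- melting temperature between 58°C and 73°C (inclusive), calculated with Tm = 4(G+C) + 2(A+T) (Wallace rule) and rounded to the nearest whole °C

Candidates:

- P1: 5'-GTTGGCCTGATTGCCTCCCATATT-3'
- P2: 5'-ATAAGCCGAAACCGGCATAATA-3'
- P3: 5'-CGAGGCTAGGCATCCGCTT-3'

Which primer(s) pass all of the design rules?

P1 (24 nt, A=3 T=9 G=5 C=7): length 24 ✓; longest run = 3 ✓; Tm = 2·12 + 4·12 = 72°C ✓ — passes.
P2 (22 nt, A=10 T=3 G=4 C=5): length 22 ✓; longest run = 3 ✓; Tm = 2·13 + 4·9 = 62°C ✓ — passes.
P3 (19 nt, A=3 T=4 G=6 C=6): length 19 ✓; longest run = 2 ✓; Tm = 2·7 + 4·12 = 62°C ✓ — passes.

P1, P2 and P3.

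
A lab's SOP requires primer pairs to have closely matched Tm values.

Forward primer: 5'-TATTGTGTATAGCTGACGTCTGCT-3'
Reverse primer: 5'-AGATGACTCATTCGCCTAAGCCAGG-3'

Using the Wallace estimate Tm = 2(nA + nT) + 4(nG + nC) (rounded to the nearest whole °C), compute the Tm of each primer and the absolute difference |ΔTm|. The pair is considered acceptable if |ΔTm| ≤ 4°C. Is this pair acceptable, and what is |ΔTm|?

Forward: A=4 T=10 G=6 C=4 → Tm = 2·14 + 4·10 = 68°C.
Reverse: A=7 T=5 G=6 C=7 → Tm = 2·12 + 4·13 = 76°C.
|ΔTm| = |68 − 76| = 8°C, > 4°C.

|ΔTm| = 8°C; the pair is not acceptable.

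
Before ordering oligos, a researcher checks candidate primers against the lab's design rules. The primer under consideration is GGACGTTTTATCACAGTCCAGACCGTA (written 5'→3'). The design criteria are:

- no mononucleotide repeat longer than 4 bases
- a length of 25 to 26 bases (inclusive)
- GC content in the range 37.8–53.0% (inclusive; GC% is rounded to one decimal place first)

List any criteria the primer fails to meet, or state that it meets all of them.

Fails: length.

Base counts: A=7, T=7, G=6, C=7 (length 27).
homopolymer run: longest run = 4 ✓
length: length 27, outside 25–26 ✗
GC content: GC 13/27 = 48.1% ✓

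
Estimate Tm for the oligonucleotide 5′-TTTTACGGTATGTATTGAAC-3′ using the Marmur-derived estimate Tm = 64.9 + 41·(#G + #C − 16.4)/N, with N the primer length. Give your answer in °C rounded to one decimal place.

43.6°C

Base counts: A=5, T=9, G=4, C=2; G+C = 6, N = 20.
Tm = 64.9 + 41·(6 − 16.4)/20 = 64.9 + -426.40/20 = 43.6°C.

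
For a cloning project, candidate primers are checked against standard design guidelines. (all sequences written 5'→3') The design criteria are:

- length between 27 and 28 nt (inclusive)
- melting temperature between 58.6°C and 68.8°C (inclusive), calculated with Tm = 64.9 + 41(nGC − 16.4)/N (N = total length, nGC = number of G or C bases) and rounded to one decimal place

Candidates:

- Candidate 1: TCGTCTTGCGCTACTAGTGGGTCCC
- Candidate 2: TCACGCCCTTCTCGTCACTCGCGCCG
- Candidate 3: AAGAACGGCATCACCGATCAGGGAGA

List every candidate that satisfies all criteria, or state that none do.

Candidate 1 (25 nt, A=2 T=8 G=7 C=8): length 25, outside 27–28 ✗; Tm = 64.9 + 41·(15 − 16.4)/25 = 62.6°C ✓ — fails.
Candidate 2 (26 nt, A=2 T=6 G=5 C=13): length 26, outside 27–28 ✗; Tm = 64.9 + 41·(18 − 16.4)/26 = 67.4°C ✓ — fails.
Candidate 3 (26 nt, A=10 T=2 G=8 C=6): length 26, outside 27–28 ✗; Tm = 64.9 + 41·(14 − 16.4)/26 = 61.1°C ✓ — fails.

None of the candidates satisfy all criteria.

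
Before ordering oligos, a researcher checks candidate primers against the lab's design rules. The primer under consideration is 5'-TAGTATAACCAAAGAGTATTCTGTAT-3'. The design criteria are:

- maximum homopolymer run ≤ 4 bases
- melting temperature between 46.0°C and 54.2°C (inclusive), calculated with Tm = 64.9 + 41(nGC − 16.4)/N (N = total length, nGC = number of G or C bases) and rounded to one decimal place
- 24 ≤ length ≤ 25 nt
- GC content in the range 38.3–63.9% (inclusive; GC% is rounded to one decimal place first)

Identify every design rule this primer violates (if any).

Base counts: A=10, T=9, G=4, C=3 (length 26).
homopolymer run: longest run = 3 ✓
Tm: Tm = 64.9 + 41·(7 − 16.4)/26 = 50.1°C ✓
length: length 26, outside 24–25 ✗
GC content: GC 7/26 = 26.9%, outside 38.3–63.9% ✗

Fails: length, GC content.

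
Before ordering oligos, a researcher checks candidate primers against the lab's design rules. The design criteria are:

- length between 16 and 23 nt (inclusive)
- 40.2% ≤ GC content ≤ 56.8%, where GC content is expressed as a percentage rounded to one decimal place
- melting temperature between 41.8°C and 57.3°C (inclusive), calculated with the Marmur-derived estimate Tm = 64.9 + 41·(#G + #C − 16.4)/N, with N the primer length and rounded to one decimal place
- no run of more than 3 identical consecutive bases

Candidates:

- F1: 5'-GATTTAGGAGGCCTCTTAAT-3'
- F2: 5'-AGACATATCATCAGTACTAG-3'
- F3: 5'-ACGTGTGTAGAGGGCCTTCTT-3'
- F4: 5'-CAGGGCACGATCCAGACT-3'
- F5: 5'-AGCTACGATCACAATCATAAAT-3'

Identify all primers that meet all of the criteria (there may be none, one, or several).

F3 only.

F1 (20 nt, A=5 T=7 G=5 C=3): length 20 ✓; GC 8/20 = 40.0%, outside 40.2–56.8% ✗; Tm = 64.9 + 41·(8 − 16.4)/20 = 47.7°C ✓; longest run = 3 ✓ — fails.
F2 (20 nt, A=8 T=5 G=3 C=4): length 20 ✓; GC 7/20 = 35.0%, outside 40.2–56.8% ✗; Tm = 64.9 + 41·(7 − 16.4)/20 = 45.6°C ✓; longest run = 1 ✓ — fails.
F3 (21 nt, A=3 T=7 G=7 C=4): length 21 ✓; GC 11/21 = 52.4% ✓; Tm = 64.9 + 41·(11 − 16.4)/21 = 54.4°C ✓; longest run = 3 ✓ — passes.
F4 (18 nt, A=5 T=2 G=5 C=6): length 18 ✓; GC 11/18 = 61.1%, outside 40.2–56.8% ✗; Tm = 64.9 + 41·(11 − 16.4)/18 = 52.6°C ✓; longest run = 3 ✓ — fails.
F5 (22 nt, A=10 T=5 G=2 C=5): length 22 ✓; GC 7/22 = 31.8%, outside 40.2–56.8% ✗; Tm = 64.9 + 41·(7 − 16.4)/22 = 47.4°C ✓; longest run = 3 ✓ — fails.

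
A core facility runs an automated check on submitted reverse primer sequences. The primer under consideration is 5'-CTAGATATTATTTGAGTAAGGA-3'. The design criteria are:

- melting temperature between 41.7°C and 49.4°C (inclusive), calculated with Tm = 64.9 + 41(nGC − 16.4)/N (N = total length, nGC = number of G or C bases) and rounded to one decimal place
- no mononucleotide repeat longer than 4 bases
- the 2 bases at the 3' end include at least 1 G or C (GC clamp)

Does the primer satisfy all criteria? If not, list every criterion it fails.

Base counts: A=8, T=8, G=5, C=1 (length 22).
Tm: Tm = 64.9 + 41·(6 − 16.4)/22 = 45.5°C ✓
homopolymer run: longest run = 3 ✓
GC clamp: 3' end GA has 1 G/C ✓

Meets all criteria.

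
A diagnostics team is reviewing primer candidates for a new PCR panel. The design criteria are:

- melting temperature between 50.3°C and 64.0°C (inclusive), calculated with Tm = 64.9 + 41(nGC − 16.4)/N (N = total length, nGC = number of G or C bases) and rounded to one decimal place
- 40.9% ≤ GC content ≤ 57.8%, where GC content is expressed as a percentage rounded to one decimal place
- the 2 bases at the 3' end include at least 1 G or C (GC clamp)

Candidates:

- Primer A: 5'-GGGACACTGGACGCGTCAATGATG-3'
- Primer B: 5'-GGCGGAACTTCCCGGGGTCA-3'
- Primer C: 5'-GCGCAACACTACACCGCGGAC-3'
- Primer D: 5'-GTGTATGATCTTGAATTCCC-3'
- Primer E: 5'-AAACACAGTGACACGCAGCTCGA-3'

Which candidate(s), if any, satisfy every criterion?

Primer E only.

Primer A (24 nt, A=6 T=4 G=9 C=5): Tm = 64.9 + 41·(14 − 16.4)/24 = 60.8°C ✓; GC 14/24 = 58.3%, outside 40.9–57.8% ✗; 3' end TG has 1 G/C ✓ — fails.
Primer B (20 nt, A=3 T=3 G=8 C=6): Tm = 64.9 + 41·(14 − 16.4)/20 = 60.0°C ✓; GC 14/20 = 70.0%, outside 40.9–57.8% ✗; 3' end CA has 1 G/C ✓ — fails.
Primer C (21 nt, A=6 T=1 G=5 C=9): Tm = 64.9 + 41·(14 − 16.4)/21 = 60.2°C ✓; GC 14/21 = 66.7%, outside 40.9–57.8% ✗; 3' end AC has 1 G/C ✓ — fails.
Primer D (20 nt, A=4 T=8 G=4 C=4): Tm = 64.9 + 41·(8 − 16.4)/20 = 47.7°C, outside 50.3–64.0°C ✗; GC 8/20 = 40.0%, outside 40.9–57.8% ✗; 3' end CC has 2 G/C ✓ — fails.
Primer E (23 nt, A=9 T=2 G=5 C=7): Tm = 64.9 + 41·(12 − 16.4)/23 = 57.1°C ✓; GC 12/23 = 52.2% ✓; 3' end GA has 1 G/C ✓ — passes.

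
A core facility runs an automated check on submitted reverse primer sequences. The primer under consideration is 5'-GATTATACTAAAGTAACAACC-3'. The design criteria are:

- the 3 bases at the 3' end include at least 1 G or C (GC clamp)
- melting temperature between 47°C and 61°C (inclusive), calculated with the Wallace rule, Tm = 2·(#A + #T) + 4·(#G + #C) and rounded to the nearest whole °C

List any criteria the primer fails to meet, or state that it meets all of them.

Meets all criteria.

Base counts: A=10, T=5, G=2, C=4 (length 21).
GC clamp: 3' end ACC has 2 G/C ✓
Tm: Tm = 2·15 + 4·6 = 54°C ✓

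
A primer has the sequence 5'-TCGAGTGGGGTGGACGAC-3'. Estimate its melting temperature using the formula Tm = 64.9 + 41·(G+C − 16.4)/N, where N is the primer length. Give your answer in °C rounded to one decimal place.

Base counts: A=3, T=3, G=9, C=3; G+C = 12, N = 18.
Tm = 64.9 + 41·(12 − 16.4)/18 = 64.9 + -180.40/18 = 54.9°C.

54.9°C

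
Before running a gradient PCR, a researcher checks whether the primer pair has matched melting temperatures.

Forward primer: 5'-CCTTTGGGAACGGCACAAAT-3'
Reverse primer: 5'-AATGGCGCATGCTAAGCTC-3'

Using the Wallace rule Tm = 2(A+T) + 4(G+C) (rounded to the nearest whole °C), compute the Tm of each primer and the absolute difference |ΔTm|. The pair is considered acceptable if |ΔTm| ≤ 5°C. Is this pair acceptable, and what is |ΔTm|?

|ΔTm| = 2°C; the pair is acceptable.

Forward: A=6 T=4 G=5 C=5 → Tm = 2·10 + 4·10 = 60°C.
Reverse: A=5 T=4 G=5 C=5 → Tm = 2·9 + 4·10 = 58°C.
|ΔTm| = |60 − 58| = 2°C, ≤ 5°C.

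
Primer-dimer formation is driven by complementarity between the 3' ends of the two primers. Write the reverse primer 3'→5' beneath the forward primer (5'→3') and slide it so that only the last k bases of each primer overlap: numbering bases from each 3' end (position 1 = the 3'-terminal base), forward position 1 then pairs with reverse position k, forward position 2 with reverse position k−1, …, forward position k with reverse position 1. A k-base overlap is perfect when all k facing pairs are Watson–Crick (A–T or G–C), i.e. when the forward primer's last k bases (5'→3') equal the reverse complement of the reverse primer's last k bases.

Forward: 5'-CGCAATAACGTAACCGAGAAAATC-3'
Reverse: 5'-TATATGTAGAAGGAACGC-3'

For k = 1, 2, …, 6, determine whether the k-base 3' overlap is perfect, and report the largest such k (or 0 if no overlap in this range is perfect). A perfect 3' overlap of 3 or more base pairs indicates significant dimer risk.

Last 6 bases (5'→3') — forward …AAAATC, reverse …GAACGC.
Reverse complement of the reverse primer's last 6 bases: GCGTTC; its first k bases are the reverse complement of the reverse primer's last k bases, so a perfect k-base overlap needs the forward primer's last k bases to equal them.
Comparing (forward last k vs required): k=1: C vs G ✗; k=2: TC vs GC ✗; k=3: ATC vs GCG ✗; k=4: AATC vs GCGT ✗; k=5: AAATC vs GCGTT ✗; k=6: AAAATC vs GCGTTC ✗.
No overlap length from 1 to 6 is perfect, so the longest perfect 3' overlap is 0.

Longest perfect overlap: 0 complementary base pairs; below the dimer-risk threshold (threshold 3).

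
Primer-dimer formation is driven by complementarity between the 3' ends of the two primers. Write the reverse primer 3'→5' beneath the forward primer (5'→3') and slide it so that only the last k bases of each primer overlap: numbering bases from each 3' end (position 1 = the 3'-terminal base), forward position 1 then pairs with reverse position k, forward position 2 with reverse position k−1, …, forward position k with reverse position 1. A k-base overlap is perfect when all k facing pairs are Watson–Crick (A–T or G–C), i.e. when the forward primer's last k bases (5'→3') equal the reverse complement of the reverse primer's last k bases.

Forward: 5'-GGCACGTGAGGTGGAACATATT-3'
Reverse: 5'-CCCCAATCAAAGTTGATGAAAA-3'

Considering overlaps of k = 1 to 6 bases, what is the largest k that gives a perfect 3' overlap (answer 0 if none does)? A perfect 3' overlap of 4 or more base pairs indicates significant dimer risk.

Last 6 bases (5'→3') — forward …CATATT, reverse …TGAAAA.
Reverse complement of the reverse primer's last 6 bases: TTTTCA; its first k bases are the reverse complement of the reverse primer's last k bases, so a perfect k-base overlap needs the forward primer's last k bases to equal them.
Comparing (forward last k vs required): k=1: T vs T ✓; k=2: TT vs TT ✓; k=3: ATT vs TTT ✗; k=4: TATT vs TTTT ✗; k=5: ATATT vs TTTTC ✗; k=6: CATATT vs TTTTCA ✗.
Perfect overlaps at k = 1, 2; the largest is 2.

Longest perfect overlap: 2 complementary base pairs; below the dimer-risk threshold (threshold 4).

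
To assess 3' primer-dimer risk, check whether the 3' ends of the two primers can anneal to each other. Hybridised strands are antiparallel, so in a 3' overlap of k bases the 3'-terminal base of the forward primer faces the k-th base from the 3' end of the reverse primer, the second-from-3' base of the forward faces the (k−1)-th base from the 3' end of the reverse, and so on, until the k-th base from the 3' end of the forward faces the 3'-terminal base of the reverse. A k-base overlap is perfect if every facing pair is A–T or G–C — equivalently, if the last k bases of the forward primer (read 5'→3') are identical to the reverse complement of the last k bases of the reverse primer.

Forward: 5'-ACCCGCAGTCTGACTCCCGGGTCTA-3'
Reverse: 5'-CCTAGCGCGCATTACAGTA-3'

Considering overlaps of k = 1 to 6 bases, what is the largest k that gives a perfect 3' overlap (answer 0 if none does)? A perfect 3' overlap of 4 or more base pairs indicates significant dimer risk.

Longest perfect overlap: 2 complementary base pairs; below the dimer-risk threshold (threshold 4).

Last 6 bases (5'→3') — forward …GGTCTA, reverse …ACAGTA.
Reverse complement of the reverse primer's last 6 bases: TACTGT; its first k bases are the reverse complement of the reverse primer's last k bases, so a perfect k-base overlap needs the forward primer's last k bases to equal them.
Comparing (forward last k vs required): k=1: A vs T ✗; k=2: TA vs TA ✓; k=3: CTA vs TAC ✗; k=4: TCTA vs TACT ✗; k=5: GTCTA vs TACTG ✗; k=6: GGTCTA vs TACTGT ✗.
Only k = 2 is perfect, so the longest perfect 3' overlap is 2.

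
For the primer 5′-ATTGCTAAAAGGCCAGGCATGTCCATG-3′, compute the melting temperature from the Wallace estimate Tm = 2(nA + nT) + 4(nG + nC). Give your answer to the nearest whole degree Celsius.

80°C

Base counts: A=8, T=6, G=7, C=6 (length 27).
Tm = 2·(8+6) + 4·(7+6) = 2·14 + 4·13 = 28 + 52 = 80°C.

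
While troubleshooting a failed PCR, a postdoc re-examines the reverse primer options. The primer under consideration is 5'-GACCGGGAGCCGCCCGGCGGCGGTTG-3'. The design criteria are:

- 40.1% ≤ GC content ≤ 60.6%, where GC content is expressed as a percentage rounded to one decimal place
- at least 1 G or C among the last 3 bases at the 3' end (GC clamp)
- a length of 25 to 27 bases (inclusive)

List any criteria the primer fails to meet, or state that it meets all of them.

Base counts: A=2, T=2, G=13, C=9 (length 26).
GC content: GC 22/26 = 84.6%, outside 40.1–60.6% ✗
GC clamp: 3' end TTG has 1 G/C ✓
length: length 26 ✓

Fails: GC content.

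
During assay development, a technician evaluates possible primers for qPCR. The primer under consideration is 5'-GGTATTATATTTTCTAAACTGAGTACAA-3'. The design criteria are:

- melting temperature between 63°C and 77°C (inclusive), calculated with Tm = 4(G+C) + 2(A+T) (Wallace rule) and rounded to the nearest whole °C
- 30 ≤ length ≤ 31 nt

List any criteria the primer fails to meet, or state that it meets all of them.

Fails: length.

Base counts: A=10, T=11, G=4, C=3 (length 28).
Tm: Tm = 2·21 + 4·7 = 70°C ✓
length: length 28, outside 30–31 ✗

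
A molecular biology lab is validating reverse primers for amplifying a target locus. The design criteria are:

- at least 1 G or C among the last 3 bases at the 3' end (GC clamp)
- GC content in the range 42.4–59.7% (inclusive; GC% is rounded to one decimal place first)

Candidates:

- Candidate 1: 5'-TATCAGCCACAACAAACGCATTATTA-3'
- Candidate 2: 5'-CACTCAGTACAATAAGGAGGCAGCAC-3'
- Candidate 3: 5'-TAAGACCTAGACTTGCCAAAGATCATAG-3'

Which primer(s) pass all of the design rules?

Candidate 2 only.

Candidate 1 (26 nt, A=11 T=6 G=2 C=7): 3' end TTA has 0 G/C, need ≥1 ✗; GC 9/26 = 34.6%, outside 42.4–59.7% ✗ — fails.
Candidate 2 (26 nt, A=10 T=3 G=6 C=7): 3' end CAC has 2 G/C ✓; GC 13/26 = 50.0% ✓ — passes.
Candidate 3 (28 nt, A=11 T=6 G=5 C=6): 3' end TAG has 1 G/C ✓; GC 11/28 = 39.3%, outside 42.4–59.7% ✗ — fails.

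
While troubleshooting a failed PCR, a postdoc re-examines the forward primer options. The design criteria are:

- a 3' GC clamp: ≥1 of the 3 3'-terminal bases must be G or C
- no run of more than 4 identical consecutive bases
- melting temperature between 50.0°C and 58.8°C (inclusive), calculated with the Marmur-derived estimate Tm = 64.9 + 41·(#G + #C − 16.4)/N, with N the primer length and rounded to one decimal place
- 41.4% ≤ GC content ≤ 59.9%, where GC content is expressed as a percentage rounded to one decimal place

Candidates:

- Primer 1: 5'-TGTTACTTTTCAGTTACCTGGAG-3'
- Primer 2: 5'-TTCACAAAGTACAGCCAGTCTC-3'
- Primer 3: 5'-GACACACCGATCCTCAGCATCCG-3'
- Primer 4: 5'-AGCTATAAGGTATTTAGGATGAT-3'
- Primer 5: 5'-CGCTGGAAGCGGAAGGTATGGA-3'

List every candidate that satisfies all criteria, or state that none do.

Primer 1 (23 nt, A=4 T=10 G=5 C=4): 3' end GAG has 2 G/C ✓; longest run = 4 ✓; Tm = 64.9 + 41·(9 − 16.4)/23 = 51.7°C ✓; GC 9/23 = 39.1%, outside 41.4–59.9% ✗ — fails.
Primer 2 (22 nt, A=7 T=5 G=3 C=7): 3' end CTC has 2 G/C ✓; longest run = 3 ✓; Tm = 64.9 + 41·(10 − 16.4)/22 = 53.0°C ✓; GC 10/22 = 45.5% ✓ — passes.
Primer 3 (23 nt, A=6 T=3 G=4 C=10): 3' end CCG has 3 G/C ✓; longest run = 2 ✓; Tm = 64.9 + 41·(14 − 16.4)/23 = 60.6°C, outside 50.0–58.8°C ✗; GC 14/23 = 60.9%, outside 41.4–59.9% ✗ — fails.
Primer 4 (23 nt, A=8 T=8 G=6 C=1): 3' end GAT has 1 G/C ✓; longest run = 3 ✓; Tm = 64.9 + 41·(7 − 16.4)/23 = 48.1°C, outside 50.0–58.8°C ✗; GC 7/23 = 30.4%, outside 41.4–59.9% ✗ — fails.
Primer 5 (22 nt, A=6 T=3 G=10 C=3): 3' end GGA has 2 G/C ✓; longest run = 2 ✓; Tm = 64.9 + 41·(13 − 16.4)/22 = 58.6°C ✓; GC 13/22 = 59.1% ✓ — passes.

Primer 2 and Primer 5.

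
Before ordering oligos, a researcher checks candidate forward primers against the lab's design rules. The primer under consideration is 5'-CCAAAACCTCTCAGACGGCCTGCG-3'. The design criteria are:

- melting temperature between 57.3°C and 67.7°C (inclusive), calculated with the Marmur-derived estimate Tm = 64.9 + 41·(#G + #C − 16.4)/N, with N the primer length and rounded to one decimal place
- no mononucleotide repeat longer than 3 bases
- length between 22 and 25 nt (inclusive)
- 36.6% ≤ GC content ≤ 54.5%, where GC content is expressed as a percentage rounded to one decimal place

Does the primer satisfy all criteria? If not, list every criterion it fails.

Fails: homopolymer run, GC content.

Base counts: A=6, T=3, G=5, C=10 (length 24).
Tm: Tm = 64.9 + 41·(15 − 16.4)/24 = 62.5°C ✓
homopolymer run: longest run = 4, exceeds 3 ✗
length: length 24 ✓
GC content: GC 15/24 = 62.5%, outside 36.6–54.5% ✗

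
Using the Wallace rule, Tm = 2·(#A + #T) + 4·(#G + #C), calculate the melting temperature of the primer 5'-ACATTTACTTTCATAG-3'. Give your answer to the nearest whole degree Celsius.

Base counts: A=5, T=7, G=1, C=3 (length 16).
Tm = 2·(5+7) + 4·(1+3) = 2·12 + 4·4 = 24 + 16 = 40°C.

40°C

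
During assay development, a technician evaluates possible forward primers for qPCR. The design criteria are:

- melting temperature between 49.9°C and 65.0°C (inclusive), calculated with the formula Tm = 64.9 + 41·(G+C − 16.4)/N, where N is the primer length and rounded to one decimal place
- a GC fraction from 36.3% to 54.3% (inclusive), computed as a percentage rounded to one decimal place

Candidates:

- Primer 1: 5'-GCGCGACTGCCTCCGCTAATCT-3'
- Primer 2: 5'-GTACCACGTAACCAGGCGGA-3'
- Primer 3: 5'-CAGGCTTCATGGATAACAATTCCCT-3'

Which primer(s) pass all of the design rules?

Primer 3 only.

Primer 1 (22 nt, A=3 T=5 G=5 C=9): Tm = 64.9 + 41·(14 − 16.4)/22 = 60.4°C ✓; GC 14/22 = 63.6%, outside 36.3–54.3% ✗ — fails.
Primer 2 (20 nt, A=6 T=2 G=6 C=6): Tm = 64.9 + 41·(12 − 16.4)/20 = 55.9°C ✓; GC 12/20 = 60.0%, outside 36.3–54.3% ✗ — fails.
Primer 3 (25 nt, A=7 T=7 G=4 C=7): Tm = 64.9 + 41·(11 − 16.4)/25 = 56.0°C ✓; GC 11/25 = 44.0% ✓ — passes.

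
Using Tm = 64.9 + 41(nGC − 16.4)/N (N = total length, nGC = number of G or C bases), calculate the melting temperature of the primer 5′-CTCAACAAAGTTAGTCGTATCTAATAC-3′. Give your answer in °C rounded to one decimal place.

Base counts: A=10, T=8, G=3, C=6; G+C = 9, N = 27.
Tm = 64.9 + 41·(9 − 16.4)/27 = 64.9 + -303.40/27 = 53.7°C.

53.7°C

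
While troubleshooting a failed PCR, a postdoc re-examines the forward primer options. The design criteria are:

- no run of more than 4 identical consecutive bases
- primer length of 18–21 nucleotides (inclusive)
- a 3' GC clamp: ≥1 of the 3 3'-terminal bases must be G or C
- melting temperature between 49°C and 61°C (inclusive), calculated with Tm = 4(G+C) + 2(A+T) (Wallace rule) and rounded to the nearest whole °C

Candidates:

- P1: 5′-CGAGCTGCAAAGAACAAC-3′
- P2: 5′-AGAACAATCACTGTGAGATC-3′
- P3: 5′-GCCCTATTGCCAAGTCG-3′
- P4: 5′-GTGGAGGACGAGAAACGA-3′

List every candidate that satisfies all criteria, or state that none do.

P1 (18 nt, A=8 T=1 G=4 C=5): longest run = 3 ✓; length 18 ✓; 3' end AAC has 1 G/C ✓; Tm = 2·9 + 4·9 = 54°C ✓ — passes.
P2 (20 nt, A=8 T=4 G=4 C=4): longest run = 2 ✓; length 20 ✓; 3' end ATC has 1 G/C ✓; Tm = 2·12 + 4·8 = 56°C ✓ — passes.
P3 (17 nt, A=3 T=4 G=4 C=6): longest run = 3 ✓; length 17, outside 18–21 ✗; 3' end TCG has 2 G/C ✓; Tm = 2·7 + 4·10 = 54°C ✓ — fails.
P4 (18 nt, A=7 T=1 G=8 C=2): longest run = 3 ✓; length 18 ✓; 3' end CGA has 2 G/C ✓; Tm = 2·8 + 4·10 = 56°C ✓ — passes.

P1, P2 and P4.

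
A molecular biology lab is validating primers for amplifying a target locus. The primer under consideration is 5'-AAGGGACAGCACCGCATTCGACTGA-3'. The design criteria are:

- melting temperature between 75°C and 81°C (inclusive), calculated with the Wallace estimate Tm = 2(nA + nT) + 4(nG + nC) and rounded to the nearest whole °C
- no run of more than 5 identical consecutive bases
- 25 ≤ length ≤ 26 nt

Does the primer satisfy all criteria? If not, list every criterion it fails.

Meets all criteria.

Base counts: A=8, T=3, G=7, C=7 (length 25).
Tm: Tm = 2·11 + 4·14 = 78°C ✓
homopolymer run: longest run = 3 ✓
length: length 25 ✓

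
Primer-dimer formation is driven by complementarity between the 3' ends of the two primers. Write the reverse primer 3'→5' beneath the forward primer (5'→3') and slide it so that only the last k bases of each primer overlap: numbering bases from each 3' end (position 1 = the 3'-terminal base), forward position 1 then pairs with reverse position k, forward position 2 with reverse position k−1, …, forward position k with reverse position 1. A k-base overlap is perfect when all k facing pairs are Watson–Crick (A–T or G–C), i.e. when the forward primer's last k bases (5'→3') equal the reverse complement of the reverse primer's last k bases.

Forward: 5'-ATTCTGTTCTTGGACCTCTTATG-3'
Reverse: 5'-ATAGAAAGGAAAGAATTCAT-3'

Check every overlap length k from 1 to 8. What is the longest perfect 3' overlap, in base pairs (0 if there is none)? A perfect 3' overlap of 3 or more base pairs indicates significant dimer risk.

Longest perfect overlap: 3 complementary base pairs; significant dimer risk (threshold 3).

Last 8 bases (5'→3') — forward …CTCTTATG, reverse …GAATTCAT.
Reverse complement of the reverse primer's last 8 bases: ATGAATTC; its first k bases are the reverse complement of the reverse primer's last k bases, so a perfect k-base overlap needs the forward primer's last k bases to equal them.
Comparing (forward last k vs required): k=1: G vs A ✗; k=2: TG vs AT ✗; k=3: ATG vs ATG ✓; k=4: TATG vs ATGA ✗; k=5: TTATG vs ATGAA ✗; k=6: CTTATG vs ATGAAT ✗; k=7: TCTTATG vs ATGAATT ✗; k=8: CTCTTATG vs ATGAATTC ✗.
Only k = 3 is perfect, so the longest perfect 3' overlap is 3.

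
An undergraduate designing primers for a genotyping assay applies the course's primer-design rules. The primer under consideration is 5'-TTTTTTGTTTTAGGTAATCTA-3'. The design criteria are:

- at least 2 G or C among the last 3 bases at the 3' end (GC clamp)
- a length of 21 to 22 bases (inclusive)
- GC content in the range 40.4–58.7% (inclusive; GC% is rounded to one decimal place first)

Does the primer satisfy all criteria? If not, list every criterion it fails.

Base counts: A=4, T=13, G=3, C=1 (length 21).
GC clamp: 3' end CTA has 1 G/C, need ≥2 ✗
length: length 21 ✓
GC content: GC 4/21 = 19.0%, outside 40.4–58.7% ✗

Fails: GC clamp, GC content.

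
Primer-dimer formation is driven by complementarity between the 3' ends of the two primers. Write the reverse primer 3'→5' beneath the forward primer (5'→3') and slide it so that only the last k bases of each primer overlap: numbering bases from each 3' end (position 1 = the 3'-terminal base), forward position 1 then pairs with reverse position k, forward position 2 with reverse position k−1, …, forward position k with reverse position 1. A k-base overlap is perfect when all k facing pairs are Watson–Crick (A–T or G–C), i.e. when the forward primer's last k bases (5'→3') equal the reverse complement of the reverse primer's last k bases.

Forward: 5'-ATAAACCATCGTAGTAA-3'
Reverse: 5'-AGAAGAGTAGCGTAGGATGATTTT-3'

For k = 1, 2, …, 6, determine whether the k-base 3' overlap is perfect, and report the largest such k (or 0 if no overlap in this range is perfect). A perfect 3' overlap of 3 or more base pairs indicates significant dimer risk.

Longest perfect overlap: 2 complementary base pairs; below the dimer-risk threshold (threshold 3).

Last 6 bases (5'→3') — forward …TAGTAA, reverse …GATTTT.
Reverse complement of the reverse primer's last 6 bases: AAAATC; its first k bases are the reverse complement of the reverse primer's last k bases, so a perfect k-base overlap needs the forward primer's last k bases to equal them.
Comparing (forward last k vs required): k=1: A vs A ✓; k=2: AA vs AA ✓; k=3: TAA vs AAA ✗; k=4: GTAA vs AAAA ✗; k=5: AGTAA vs AAAAT ✗; k=6: TAGTAA vs AAAATC ✗.
Perfect overlaps at k = 1, 2; the largest is 2.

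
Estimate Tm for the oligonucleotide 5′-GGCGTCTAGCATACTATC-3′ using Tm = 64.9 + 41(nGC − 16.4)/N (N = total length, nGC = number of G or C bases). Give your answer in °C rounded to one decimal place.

48.0°C

Base counts: A=4, T=5, G=4, C=5; G+C = 9, N = 18.
Tm = 64.9 + 41·(9 − 16.4)/18 = 64.9 + -303.40/18 = 48.0°C.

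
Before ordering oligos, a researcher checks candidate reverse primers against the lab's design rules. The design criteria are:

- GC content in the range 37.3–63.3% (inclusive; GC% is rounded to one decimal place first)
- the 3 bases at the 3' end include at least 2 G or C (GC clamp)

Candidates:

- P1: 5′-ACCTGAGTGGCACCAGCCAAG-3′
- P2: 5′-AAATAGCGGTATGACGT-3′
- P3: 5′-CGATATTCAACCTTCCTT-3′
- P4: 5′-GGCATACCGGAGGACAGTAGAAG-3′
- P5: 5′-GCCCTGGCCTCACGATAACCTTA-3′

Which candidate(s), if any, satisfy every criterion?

P2 only.

P1 (21 nt, A=6 T=2 G=6 C=7): GC 13/21 = 61.9% ✓; 3' end AAG has 1 G/C, need ≥2 ✗ — fails.
P2 (17 nt, A=6 T=4 G=5 C=2): GC 7/17 = 41.2% ✓; 3' end CGT has 2 G/C ✓ — passes.
P3 (18 nt, A=4 T=7 G=1 C=6): GC 7/18 = 38.9% ✓; 3' end CTT has 1 G/C, need ≥2 ✗ — fails.
P4 (23 nt, A=8 T=2 G=9 C=4): GC 13/23 = 56.5% ✓; 3' end AAG has 1 G/C, need ≥2 ✗ — fails.
P5 (23 nt, A=5 T=5 G=4 C=9): GC 13/23 = 56.5% ✓; 3' end TTA has 0 G/C, need ≥2 ✗ — fails.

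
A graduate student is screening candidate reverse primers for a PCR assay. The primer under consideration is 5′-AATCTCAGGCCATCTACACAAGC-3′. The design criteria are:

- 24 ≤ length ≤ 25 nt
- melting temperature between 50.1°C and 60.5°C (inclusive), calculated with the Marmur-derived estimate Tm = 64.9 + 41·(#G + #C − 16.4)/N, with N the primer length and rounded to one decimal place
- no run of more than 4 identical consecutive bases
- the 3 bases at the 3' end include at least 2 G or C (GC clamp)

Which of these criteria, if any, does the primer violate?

Fails: length.

Base counts: A=8, T=4, G=3, C=8 (length 23).
length: length 23, outside 24–25 ✗
Tm: Tm = 64.9 + 41·(11 − 16.4)/23 = 55.3°C ✓
homopolymer run: longest run = 2 ✓
GC clamp: 3' end AGC has 2 G/C ✓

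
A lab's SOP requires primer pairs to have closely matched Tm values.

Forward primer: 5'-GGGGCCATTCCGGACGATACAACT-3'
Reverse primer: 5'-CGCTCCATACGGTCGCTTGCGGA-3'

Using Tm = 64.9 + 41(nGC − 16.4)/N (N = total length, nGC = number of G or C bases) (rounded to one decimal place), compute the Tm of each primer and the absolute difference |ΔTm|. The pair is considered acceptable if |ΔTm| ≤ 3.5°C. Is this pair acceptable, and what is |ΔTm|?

|ΔTm| = 1.6°C; the pair is acceptable.

Forward: G+C = 14, N = 24 → Tm = 64.9 + 41·(14 − 16.4)/24 = 60.8°C.
Reverse: G+C = 15, N = 23 → Tm = 64.9 + 41·(15 − 16.4)/23 = 62.4°C.
|ΔTm| = |60.8 − 62.4| = 1.6°C, ≤ 3.5°C.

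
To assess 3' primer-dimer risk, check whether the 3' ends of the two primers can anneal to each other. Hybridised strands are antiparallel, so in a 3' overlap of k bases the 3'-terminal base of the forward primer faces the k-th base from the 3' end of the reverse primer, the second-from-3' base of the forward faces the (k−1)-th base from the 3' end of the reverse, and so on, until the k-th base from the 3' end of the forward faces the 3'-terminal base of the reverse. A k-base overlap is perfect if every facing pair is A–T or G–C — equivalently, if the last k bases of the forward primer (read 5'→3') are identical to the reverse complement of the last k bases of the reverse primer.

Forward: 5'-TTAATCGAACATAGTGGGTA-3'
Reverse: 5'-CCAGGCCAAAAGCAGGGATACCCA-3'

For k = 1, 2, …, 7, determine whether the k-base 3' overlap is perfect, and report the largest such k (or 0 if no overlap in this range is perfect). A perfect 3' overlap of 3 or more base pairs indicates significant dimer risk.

Last 7 bases (5'→3') — forward …GTGGGTA, reverse …ATACCCA.
Reverse complement of the reverse primer's last 7 bases: TGGGTAT; its first k bases are the reverse complement of the reverse primer's last k bases, so a perfect k-base overlap needs the forward primer's last k bases to equal them.
Comparing (forward last k vs required): k=1: A vs T ✗; k=2: TA vs TG ✗; k=3: GTA vs TGG ✗; k=4: GGTA vs TGGG ✗; k=5: GGGTA vs TGGGT ✗; k=6: TGGGTA vs TGGGTA ✓; k=7: GTGGGTA vs TGGGTAT ✗.
Only k = 6 is perfect, so the longest perfect 3' overlap is 6.

Longest perfect overlap: 6 complementary base pairs; significant dimer risk (threshold 3).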